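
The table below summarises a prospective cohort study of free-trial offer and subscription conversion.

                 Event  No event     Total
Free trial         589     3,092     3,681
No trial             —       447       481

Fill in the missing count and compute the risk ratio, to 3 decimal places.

2.264

The missing cell is in the unexposed row: 481 − 447 = 34.
So a = 589, b = 3092, c = 34, d = 447.
RR = [a/(a+b)] / [c/(c+d)] = (589/3681) / (34/481) = 0.16001/0.07069 = 2.26368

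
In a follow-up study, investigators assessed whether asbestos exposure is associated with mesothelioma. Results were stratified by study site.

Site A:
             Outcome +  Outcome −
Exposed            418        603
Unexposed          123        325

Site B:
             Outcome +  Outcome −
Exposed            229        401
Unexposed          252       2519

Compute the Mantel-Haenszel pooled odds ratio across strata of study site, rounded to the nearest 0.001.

OR_MH = Σ(aᵢdᵢ/nᵢ) / Σ(bᵢcᵢ/nᵢ), where nᵢ is the stratum total.
Stratum 1 (Site A): n = 1469; a·d/n = 418·325/1469 = 92.4779; b·c/n = 603·123/1469 = 50.4894
Stratum 2 (Site B): n = 3401; a·d/n = 229·2519/3401 = 169.6122; b·c/n = 401·252/3401 = 29.7124
OR_MH = (92.4779 + 169.6122) / (50.4894 + 29.7124) = 262.0900 / 80.2019 = 3.26788

3.268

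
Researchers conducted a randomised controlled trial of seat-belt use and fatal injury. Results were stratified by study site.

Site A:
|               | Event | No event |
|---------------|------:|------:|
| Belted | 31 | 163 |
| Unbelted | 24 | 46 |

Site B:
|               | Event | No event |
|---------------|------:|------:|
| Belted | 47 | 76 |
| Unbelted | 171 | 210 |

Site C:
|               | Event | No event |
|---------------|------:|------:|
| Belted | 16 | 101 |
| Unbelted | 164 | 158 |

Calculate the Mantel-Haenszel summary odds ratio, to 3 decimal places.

OR_MH = Σ(aᵢdᵢ/nᵢ) / Σ(bᵢcᵢ/nᵢ), where nᵢ is the stratum total.
Stratum 1 (Site A): n = 264; a·d/n = 31·46/264 = 5.4015; b·c/n = 163·24/264 = 14.8182
Stratum 2 (Site B): n = 504; a·d/n = 47·210/504 = 19.5833; b·c/n = 76·171/504 = 25.7857
Stratum 3 (Site C): n = 439; a·d/n = 16·158/439 = 5.7585; b·c/n = 101·164/439 = 37.7312
OR_MH = (5.4015 + 19.5833 + 5.7585) / (14.8182 + 25.7857 + 37.7312) = 30.7434 / 78.3351 = 0.39246

0.392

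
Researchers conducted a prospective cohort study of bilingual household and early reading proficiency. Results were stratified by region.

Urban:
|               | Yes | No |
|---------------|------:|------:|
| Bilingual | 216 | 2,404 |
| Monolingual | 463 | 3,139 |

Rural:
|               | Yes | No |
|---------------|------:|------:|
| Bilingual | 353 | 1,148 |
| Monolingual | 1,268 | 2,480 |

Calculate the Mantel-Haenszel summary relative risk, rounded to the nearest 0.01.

0.68

RR_MH = Σ(aᵢ·n₀ᵢ/nᵢ) / Σ(cᵢ·n₁ᵢ/nᵢ), with n₁ᵢ = aᵢ+bᵢ (exposed), n₀ᵢ = cᵢ+dᵢ (unexposed), nᵢ = n₁ᵢ+n₀ᵢ.
Stratum 1 (Urban): n₁ = 2620, n₀ = 3602, n = 6222; a·n₀/n = 216·3602/6222 = 125.0453; c·n₁/n = 463·2620/6222 = 194.9630
Stratum 2 (Rural): n₁ = 1501, n₀ = 3748, n = 5249; a·n₀/n = 353·3748/5249 = 252.0564; c·n₁/n = 1268·1501/5249 = 362.5963
RR_MH = (125.0453 + 252.0564) / (194.9630 + 362.5963) = 377.1017 / 557.5593 = 0.67634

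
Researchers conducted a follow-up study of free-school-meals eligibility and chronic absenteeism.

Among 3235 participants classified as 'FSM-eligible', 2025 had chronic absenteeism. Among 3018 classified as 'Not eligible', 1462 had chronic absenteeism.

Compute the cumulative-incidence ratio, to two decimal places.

1.29

From the description: a = 2025, b = 1210, c = 1462, d = 1556.
Risk in exposed = 2025/3235 = 0.62597; risk in unexposed = 1462/3018 = 0.48443.
RR = 0.62597 / 0.48443 = 1.29218
The risk among the exposed is 1.29 times that among the unexposed.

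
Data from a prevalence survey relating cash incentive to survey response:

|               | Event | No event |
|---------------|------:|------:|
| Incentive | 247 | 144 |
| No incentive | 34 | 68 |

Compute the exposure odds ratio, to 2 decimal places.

3.43

Cells: a = 247, b = 144, c = 34, d = 68.
OR = (a·d)/(b·c) = (247 × 68) / (144 × 34) = 16796 / 4896 = 3.43056
The odds of survey response are about 3.43 times as high in the incentive group.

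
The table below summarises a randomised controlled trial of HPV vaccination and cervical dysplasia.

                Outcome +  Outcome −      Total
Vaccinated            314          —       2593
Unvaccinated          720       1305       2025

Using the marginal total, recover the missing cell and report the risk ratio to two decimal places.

The missing cell is in the exposed row: 2593 − 314 = 2279.
So a = 314, b = 2279, c = 720, d = 1305.
RR = [a/(a+b)] / [c/(c+d)] = (314/2593) / (720/2025) = 0.12110/0.35556 = 0.34058

0.34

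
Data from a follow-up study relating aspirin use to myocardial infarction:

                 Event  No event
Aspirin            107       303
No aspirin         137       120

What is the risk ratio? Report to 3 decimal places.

Cells: a = 107, b = 303, c = 137, d = 120.
Risk in exposed = 107/410 = 0.26098; risk in unexposed = 137/257 = 0.53307.
RR = 0.26098 / 0.53307 = 0.48957
The risk is 51% lower among the exposed than among the unexposed.

0.490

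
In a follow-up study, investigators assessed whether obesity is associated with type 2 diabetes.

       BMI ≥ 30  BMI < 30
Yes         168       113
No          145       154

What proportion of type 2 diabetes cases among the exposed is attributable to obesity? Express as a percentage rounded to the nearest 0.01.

Reading the table with exposure as columns: a = 168 (BMI ≥ 30, case), b = 145 (BMI ≥ 30, non-case), c = 113 (BMI < 30, case), d = 154.
Risk in exposed = 168/313 = 0.53674; risk in unexposed = 113/267 = 0.42322.
RR = 0.53674/0.42322 = 1.26823
AR% = (RR − 1)/RR × 100 = (1.26823 − 1)/1.26823 × 100 = 21.1499%

21.15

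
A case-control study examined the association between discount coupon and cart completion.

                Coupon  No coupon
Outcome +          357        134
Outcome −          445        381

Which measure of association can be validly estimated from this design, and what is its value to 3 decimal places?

Reading the table with exposure as columns: a = 357 (Coupon, case), b = 445 (Coupon, non-case), c = 134 (No coupon, case), d = 381.
This is a case-control study: participants were sampled on outcome status, so risks in the source population cannot be estimated directly — relative risk is not valid here. The odds ratio is the appropriate measure.
OR = (a·d)/(b·c) = (357 × 381) / (445 × 134) = 136017 / 59630 = 2.28102

2.281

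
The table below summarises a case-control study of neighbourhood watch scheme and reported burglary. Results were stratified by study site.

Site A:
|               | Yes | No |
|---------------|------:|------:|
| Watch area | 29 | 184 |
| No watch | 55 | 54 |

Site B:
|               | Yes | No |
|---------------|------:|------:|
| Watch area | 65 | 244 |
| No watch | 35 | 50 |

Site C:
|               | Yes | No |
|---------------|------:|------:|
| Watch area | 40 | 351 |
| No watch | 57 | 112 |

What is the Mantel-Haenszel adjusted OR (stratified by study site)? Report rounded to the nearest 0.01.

OR_MH = Σ(aᵢdᵢ/nᵢ) / Σ(bᵢcᵢ/nᵢ), where nᵢ is the stratum total.
Stratum 1 (Site A): n = 322; a·d/n = 29·54/322 = 4.8634; b·c/n = 184·55/322 = 31.4286
Stratum 2 (Site B): n = 394; a·d/n = 65·50/394 = 8.2487; b·c/n = 244·35/394 = 21.6751
Stratum 3 (Site C): n = 560; a·d/n = 40·112/560 = 8.0000; b·c/n = 351·57/560 = 35.7268
OR_MH = (4.8634 + 8.2487 + 8.0000) / (31.4286 + 21.6751 + 35.7268) = 21.1121 / 88.8305 = 0.23767

0.24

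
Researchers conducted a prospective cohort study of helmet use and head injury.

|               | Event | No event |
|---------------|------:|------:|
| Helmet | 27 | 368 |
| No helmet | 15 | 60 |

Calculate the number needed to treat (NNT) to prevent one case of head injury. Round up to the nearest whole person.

8

Risk in treated group = 27/395 = 0.06835; risk in control = 15/75 = 0.20000.
Absolute risk reduction = 0.20000 − 0.06835 = 0.13165
NNT = 1 / ARR = 1 / 0.13165 = 7.596 → round up → 8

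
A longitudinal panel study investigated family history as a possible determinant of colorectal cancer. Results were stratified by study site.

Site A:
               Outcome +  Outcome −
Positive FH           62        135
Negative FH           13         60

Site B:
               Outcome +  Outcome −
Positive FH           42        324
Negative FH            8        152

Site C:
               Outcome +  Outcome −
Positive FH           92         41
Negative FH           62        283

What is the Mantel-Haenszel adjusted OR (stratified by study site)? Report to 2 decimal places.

OR_MH = Σ(aᵢdᵢ/nᵢ) / Σ(bᵢcᵢ/nᵢ), where nᵢ is the stratum total.
Stratum 1 (Site A): n = 270; a·d/n = 62·60/270 = 13.7778; b·c/n = 135·13/270 = 6.5000
Stratum 2 (Site B): n = 526; a·d/n = 42·152/526 = 12.1369; b·c/n = 324·8/526 = 4.9278
Stratum 3 (Site C): n = 478; a·d/n = 92·283/478 = 54.4686; b·c/n = 41·62/478 = 5.3180
OR_MH = (13.7778 + 12.1369 + 54.4686) / (6.5000 + 4.9278 + 5.3180) = 80.3833 / 16.7457 = 4.80022

4.80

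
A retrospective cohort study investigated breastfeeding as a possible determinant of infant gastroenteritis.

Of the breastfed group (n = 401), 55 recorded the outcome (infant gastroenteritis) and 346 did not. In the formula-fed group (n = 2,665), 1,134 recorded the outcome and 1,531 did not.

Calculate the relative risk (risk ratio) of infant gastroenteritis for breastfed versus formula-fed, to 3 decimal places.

0.322

From the description: a = 55, b = 346, c = 1134, d = 1531.
Risk in exposed = 55/401 = 0.13716; risk in unexposed = 1134/2665 = 0.42552.
RR = 0.13716 / 0.42552 = 0.32233
The risk is 68% lower among the exposed than among the unexposed.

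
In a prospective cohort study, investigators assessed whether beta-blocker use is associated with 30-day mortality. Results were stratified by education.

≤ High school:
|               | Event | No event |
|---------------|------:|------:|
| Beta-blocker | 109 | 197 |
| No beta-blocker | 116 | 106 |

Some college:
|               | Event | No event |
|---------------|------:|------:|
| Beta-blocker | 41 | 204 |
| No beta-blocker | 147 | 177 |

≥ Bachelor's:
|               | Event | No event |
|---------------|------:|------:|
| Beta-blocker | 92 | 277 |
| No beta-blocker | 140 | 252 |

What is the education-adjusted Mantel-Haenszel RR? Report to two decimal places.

RR_MH = Σ(aᵢ·n₀ᵢ/nᵢ) / Σ(cᵢ·n₁ᵢ/nᵢ), with n₁ᵢ = aᵢ+bᵢ (exposed), n₀ᵢ = cᵢ+dᵢ (unexposed), nᵢ = n₁ᵢ+n₀ᵢ.
Stratum 1 (≤ High school): n₁ = 306, n₀ = 222, n = 528; a·n₀/n = 109·222/528 = 45.8295; c·n₁/n = 116·306/528 = 67.2273
Stratum 2 (Some college): n₁ = 245, n₀ = 324, n = 569; a·n₀/n = 41·324/569 = 23.3462; c·n₁/n = 147·245/569 = 63.2953
Stratum 3 (≥ Bachelor's): n₁ = 369, n₀ = 392, n = 761; a·n₀/n = 92·392/761 = 47.3903; c·n₁/n = 140·369/761 = 67.8844
RR_MH = (45.8295 + 23.3462 + 47.3903) / (67.2273 + 63.2953 + 67.8844) = 116.5660 / 198.4069 = 0.58751

0.59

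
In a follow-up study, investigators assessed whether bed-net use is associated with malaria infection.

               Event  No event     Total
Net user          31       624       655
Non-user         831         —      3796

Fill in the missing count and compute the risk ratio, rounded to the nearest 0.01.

The missing cell is in the unexposed row: 3796 − 831 = 2965.
So a = 31, b = 624, c = 831, d = 2965.
RR = [a/(a+b)] / [c/(c+d)] = (31/655) / (831/3796) = 0.04733/0.21891 = 0.21619

0.22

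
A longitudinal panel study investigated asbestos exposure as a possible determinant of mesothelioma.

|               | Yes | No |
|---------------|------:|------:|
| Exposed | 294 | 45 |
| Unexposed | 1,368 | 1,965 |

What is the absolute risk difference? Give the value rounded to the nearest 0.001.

Cells: a = 294, b = 45, c = 1368, d = 1965.
Risk in exposed = 294/339 = 0.867257; risk in unexposed = 1368/3333 = 0.410441.
Risk difference = 0.867257 − 0.410441 = 0.456816

0.457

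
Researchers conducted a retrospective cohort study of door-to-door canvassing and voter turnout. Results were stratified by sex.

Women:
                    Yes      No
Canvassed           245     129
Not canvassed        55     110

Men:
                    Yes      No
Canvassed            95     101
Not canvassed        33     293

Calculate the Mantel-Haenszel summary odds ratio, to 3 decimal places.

OR_MH = Σ(aᵢdᵢ/nᵢ) / Σ(bᵢcᵢ/nᵢ), where nᵢ is the stratum total.
Stratum 1 (Women): n = 539; a·d/n = 245·110/539 = 50.0000; b·c/n = 129·55/539 = 13.1633
Stratum 2 (Men): n = 522; a·d/n = 95·293/522 = 53.3238; b·c/n = 101·33/522 = 6.3851
OR_MH = (50.0000 + 53.3238) / (13.1633 + 6.3851) = 103.3238 / 19.5483 = 5.28556

5.286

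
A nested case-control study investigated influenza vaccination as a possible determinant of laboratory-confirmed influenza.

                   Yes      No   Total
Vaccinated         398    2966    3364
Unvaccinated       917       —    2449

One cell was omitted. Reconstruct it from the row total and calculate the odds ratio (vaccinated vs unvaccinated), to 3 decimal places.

The missing cell is in the unexposed row: 2449 − 917 = 1532.
So a = 398, b = 2966, c = 917, d = 1532.
OR = (a·d)/(b·c) = (398 × 1532) / (2966 × 917) = 609736 / 2719822 = 0.22418

0.224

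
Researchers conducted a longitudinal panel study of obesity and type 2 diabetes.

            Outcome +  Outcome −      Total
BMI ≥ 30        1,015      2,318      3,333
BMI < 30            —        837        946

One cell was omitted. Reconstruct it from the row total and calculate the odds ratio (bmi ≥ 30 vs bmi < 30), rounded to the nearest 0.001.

The missing cell is in the unexposed row: 946 − 837 = 109.
So a = 1015, b = 2318, c = 109, d = 837.
OR = (a·d)/(b·c) = (1015 × 837) / (2318 × 109) = 849555 / 252662 = 3.36242

3.362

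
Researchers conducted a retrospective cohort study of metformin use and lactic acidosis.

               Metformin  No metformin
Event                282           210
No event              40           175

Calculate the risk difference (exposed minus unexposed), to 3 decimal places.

0.330

Reading the table with exposure as columns: a = 282 (Metformin, case), b = 40 (Metformin, non-case), c = 210 (No metformin, case), d = 175.
Risk in exposed = 282/322 = 0.875776; risk in unexposed = 210/385 = 0.545455.
Risk difference = 0.875776 − 0.545455 = 0.330322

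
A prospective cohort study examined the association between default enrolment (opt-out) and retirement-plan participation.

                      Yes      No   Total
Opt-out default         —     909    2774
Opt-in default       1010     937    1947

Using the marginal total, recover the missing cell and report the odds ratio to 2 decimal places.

1.90

The missing cell is in the exposed row: 2774 − 909 = 1865.
So a = 1865, b = 909, c = 1010, d = 937.
OR = (a·d)/(b·c) = (1865 × 937) / (909 × 1010) = 1747505 / 918090 = 1.90341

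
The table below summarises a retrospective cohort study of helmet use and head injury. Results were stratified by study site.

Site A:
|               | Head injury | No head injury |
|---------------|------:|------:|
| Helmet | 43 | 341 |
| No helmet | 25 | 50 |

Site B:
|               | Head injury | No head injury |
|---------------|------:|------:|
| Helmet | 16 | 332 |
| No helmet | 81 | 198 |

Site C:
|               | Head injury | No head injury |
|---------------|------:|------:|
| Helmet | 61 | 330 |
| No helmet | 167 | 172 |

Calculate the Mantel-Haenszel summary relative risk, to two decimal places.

0.27

RR_MH = Σ(aᵢ·n₀ᵢ/nᵢ) / Σ(cᵢ·n₁ᵢ/nᵢ), with n₁ᵢ = aᵢ+bᵢ (exposed), n₀ᵢ = cᵢ+dᵢ (unexposed), nᵢ = n₁ᵢ+n₀ᵢ.
Stratum 1 (Site A): n₁ = 384, n₀ = 75, n = 459; a·n₀/n = 43·75/459 = 7.0261; c·n₁/n = 25·384/459 = 20.9150
Stratum 2 (Site B): n₁ = 348, n₀ = 279, n = 627; a·n₀/n = 16·279/627 = 7.1196; c·n₁/n = 81·348/627 = 44.9569
Stratum 3 (Site C): n₁ = 391, n₀ = 339, n = 730; a·n₀/n = 61·339/730 = 28.3274; c·n₁/n = 167·391/730 = 89.4479
RR_MH = (7.0261 + 7.1196 + 28.3274) / (20.9150 + 44.9569 + 89.4479) = 42.4732 / 155.3199 = 0.27346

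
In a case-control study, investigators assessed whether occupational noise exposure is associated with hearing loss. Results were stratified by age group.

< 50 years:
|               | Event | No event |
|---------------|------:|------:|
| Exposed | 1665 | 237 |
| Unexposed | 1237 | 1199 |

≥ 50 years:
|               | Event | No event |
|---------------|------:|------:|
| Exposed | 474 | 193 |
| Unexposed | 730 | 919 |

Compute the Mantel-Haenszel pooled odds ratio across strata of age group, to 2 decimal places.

5.05

OR_MH = Σ(aᵢdᵢ/nᵢ) / Σ(bᵢcᵢ/nᵢ), where nᵢ is the stratum total.
Stratum 1 (< 50 years): n = 4338; a·d/n = 1665·1199/4338 = 460.1971; b·c/n = 237·1237/4338 = 67.5816
Stratum 2 (≥ 50 years): n = 2316; a·d/n = 474·919/2316 = 188.0855; b·c/n = 193·730/2316 = 60.8333
OR_MH = (460.1971 + 188.0855) / (67.5816 + 60.8333) = 648.2826 / 128.4149 = 5.04834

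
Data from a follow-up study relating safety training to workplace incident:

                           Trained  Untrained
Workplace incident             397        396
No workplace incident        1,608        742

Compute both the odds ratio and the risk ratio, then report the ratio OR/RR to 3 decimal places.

0.813

Reading the table with exposure as columns: a = 397 (Trained, case), b = 1608 (Trained, non-case), c = 396 (Untrained, case), d = 742.
OR = (397·742)/(1608·396) = 294574/636768 = 0.46261
Risk in exposed = 397/2005 = 0.19800; risk in unexposed = 396/1138 = 0.34798; RR = 0.56901
OR/RR = 0.46261 / 0.56901 = 0.81300
The outcome is not rare, so the OR lies further from 1 than the RR.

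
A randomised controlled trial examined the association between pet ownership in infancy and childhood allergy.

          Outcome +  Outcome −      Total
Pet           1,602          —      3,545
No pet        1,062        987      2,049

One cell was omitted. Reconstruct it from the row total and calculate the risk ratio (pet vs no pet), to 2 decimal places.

The missing cell is in the exposed row: 3545 − 1602 = 1943.
So a = 1602, b = 1943, c = 1062, d = 987.
RR = [a/(a+b)] / [c/(c+d)] = (1602/3545) / (1062/2049) = 0.45190/0.51830 = 0.87189

0.87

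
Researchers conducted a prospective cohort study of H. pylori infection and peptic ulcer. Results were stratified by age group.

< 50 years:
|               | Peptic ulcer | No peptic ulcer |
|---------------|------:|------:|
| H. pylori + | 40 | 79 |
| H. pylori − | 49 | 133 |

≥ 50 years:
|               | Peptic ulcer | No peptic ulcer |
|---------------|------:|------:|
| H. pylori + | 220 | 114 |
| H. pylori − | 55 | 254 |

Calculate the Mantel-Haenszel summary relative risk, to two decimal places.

RR_MH = Σ(aᵢ·n₀ᵢ/nᵢ) / Σ(cᵢ·n₁ᵢ/nᵢ), with n₁ᵢ = aᵢ+bᵢ (exposed), n₀ᵢ = cᵢ+dᵢ (unexposed), nᵢ = n₁ᵢ+n₀ᵢ.
Stratum 1 (< 50 years): n₁ = 119, n₀ = 182, n = 301; a·n₀/n = 40·182/301 = 24.1860; c·n₁/n = 49·119/301 = 19.3721
Stratum 2 (≥ 50 years): n₁ = 334, n₀ = 309, n = 643; a·n₀/n = 220·309/643 = 105.7232; c·n₁/n = 55·334/643 = 28.5692
RR_MH = (24.1860 + 105.7232) / (19.3721 + 28.5692) = 129.9092 / 47.9413 = 2.70976

2.71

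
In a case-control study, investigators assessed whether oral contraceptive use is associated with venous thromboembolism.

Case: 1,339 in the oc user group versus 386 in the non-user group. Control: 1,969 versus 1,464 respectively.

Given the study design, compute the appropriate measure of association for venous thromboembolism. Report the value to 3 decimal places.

2.579

From the description: a = 1339, b = 1969, c = 386, d = 1464.
This is a case-control study: participants were sampled on outcome status, so risks in the source population cannot be estimated directly — relative risk is not valid here. The odds ratio is the appropriate measure.
OR = (a·d)/(b·c) = (1339 × 1464) / (1969 × 386) = 1960296 / 760034 = 2.57922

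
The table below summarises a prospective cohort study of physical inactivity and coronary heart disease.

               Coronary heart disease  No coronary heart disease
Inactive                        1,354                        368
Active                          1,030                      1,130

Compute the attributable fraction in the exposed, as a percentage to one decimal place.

Cells: a = 1354, b = 368, c = 1030, d = 1130.
Risk in exposed = 1354/1722 = 0.78630; risk in unexposed = 1030/2160 = 0.47685.
RR = 0.78630/0.47685 = 1.64893
AR% = (RR − 1)/RR × 100 = (1.64893 − 1)/1.64893 × 100 = 39.3546%

39.4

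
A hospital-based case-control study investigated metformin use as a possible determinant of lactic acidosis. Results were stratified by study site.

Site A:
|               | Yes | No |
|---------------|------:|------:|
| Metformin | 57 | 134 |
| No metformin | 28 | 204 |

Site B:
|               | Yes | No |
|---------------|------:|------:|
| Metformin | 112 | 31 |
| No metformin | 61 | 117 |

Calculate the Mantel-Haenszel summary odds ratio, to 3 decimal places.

OR_MH = Σ(aᵢdᵢ/nᵢ) / Σ(bᵢcᵢ/nᵢ), where nᵢ is the stratum total.
Stratum 1 (Site A): n = 423; a·d/n = 57·204/423 = 27.4894; b·c/n = 134·28/423 = 8.8700
Stratum 2 (Site B): n = 321; a·d/n = 112·117/321 = 40.8224; b·c/n = 31·61/321 = 5.8910
OR_MH = (27.4894 + 40.8224) / (8.8700 + 5.8910) = 68.3118 / 14.7609 = 4.62787

4.628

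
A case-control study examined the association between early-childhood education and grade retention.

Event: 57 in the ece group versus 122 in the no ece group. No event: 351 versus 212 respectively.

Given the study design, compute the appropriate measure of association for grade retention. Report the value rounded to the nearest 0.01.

0.28

From the description: a = 57, b = 351, c = 122, d = 212.
This is a case-control study: participants were sampled on outcome status, so risks in the source population cannot be estimated directly — relative risk is not valid here. The odds ratio is the appropriate measure.
OR = (a·d)/(b·c) = (57 × 212) / (351 × 122) = 12084 / 42822 = 0.28219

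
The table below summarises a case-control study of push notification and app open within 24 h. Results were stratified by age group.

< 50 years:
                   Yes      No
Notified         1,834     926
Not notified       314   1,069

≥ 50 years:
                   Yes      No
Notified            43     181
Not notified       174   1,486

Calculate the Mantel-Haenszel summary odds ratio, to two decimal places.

5.84

OR_MH = Σ(aᵢdᵢ/nᵢ) / Σ(bᵢcᵢ/nᵢ), where nᵢ is the stratum total.
Stratum 1 (< 50 years): n = 4143; a·d/n = 1834·1069/4143 = 473.2189; b·c/n = 926·314/4143 = 70.1820
Stratum 2 (≥ 50 years): n = 1884; a·d/n = 43·1486/1884 = 33.9161; b·c/n = 181·174/1884 = 16.7166
OR_MH = (473.2189 + 33.9161) / (70.1820 + 16.7166) = 507.1351 / 86.8986 = 5.83594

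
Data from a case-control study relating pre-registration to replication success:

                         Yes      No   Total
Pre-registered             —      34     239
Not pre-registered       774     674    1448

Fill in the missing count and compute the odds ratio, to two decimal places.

The missing cell is in the exposed row: 239 − 34 = 205.
So a = 205, b = 34, c = 774, d = 674.
OR = (a·d)/(b·c) = (205 × 674) / (34 × 774) = 138170 / 26316 = 5.25042

5.25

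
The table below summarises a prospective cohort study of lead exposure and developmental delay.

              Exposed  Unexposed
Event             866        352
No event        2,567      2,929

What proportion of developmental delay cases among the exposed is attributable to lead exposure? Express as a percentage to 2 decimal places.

Reading the table with exposure as columns: a = 866 (Exposed, case), b = 2567 (Exposed, non-case), c = 352 (Unexposed, case), d = 2929.
Risk in exposed = 866/3433 = 0.25226; risk in unexposed = 352/3281 = 0.10728.
RR = 0.25226/0.10728 = 2.35130
AR% = (RR − 1)/RR × 100 = (2.35130 − 1)/2.35130 × 100 = 57.4703%

57.47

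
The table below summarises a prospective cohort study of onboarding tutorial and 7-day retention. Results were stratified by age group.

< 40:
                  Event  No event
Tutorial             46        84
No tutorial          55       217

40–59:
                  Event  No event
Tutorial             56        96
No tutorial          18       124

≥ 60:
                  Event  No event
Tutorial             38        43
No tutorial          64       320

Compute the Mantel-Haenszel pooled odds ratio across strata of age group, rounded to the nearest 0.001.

3.203

OR_MH = Σ(aᵢdᵢ/nᵢ) / Σ(bᵢcᵢ/nᵢ), where nᵢ is the stratum total.
Stratum 1 (< 40): n = 402; a·d/n = 46·217/402 = 24.8308; b·c/n = 84·55/402 = 11.4925
Stratum 2 (40–59): n = 294; a·d/n = 56·124/294 = 23.6190; b·c/n = 96·18/294 = 5.8776
Stratum 3 (≥ 60): n = 465; a·d/n = 38·320/465 = 26.1505; b·c/n = 43·64/465 = 5.9183
OR_MH = (24.8308 + 23.6190 + 26.1505) / (11.4925 + 5.8776 + 5.9183) = 74.6004 / 23.2884 = 3.20333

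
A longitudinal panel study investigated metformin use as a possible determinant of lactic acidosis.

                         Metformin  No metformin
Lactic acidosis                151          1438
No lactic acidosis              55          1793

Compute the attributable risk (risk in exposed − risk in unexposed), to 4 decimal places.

Reading the table with exposure as columns: a = 151 (Metformin, case), b = 55 (Metformin, non-case), c = 1438 (No metformin, case), d = 1793.
Risk in exposed = 151/206 = 0.733010; risk in unexposed = 1438/3231 = 0.445063.
Risk difference = 0.733010 − 0.445063 = 0.287946

0.2879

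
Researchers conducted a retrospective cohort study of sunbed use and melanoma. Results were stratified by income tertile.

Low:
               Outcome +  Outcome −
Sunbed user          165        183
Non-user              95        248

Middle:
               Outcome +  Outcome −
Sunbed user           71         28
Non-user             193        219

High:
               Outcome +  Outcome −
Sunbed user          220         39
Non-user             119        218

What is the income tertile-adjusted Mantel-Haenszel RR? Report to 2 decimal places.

RR_MH = Σ(aᵢ·n₀ᵢ/nᵢ) / Σ(cᵢ·n₁ᵢ/nᵢ), with n₁ᵢ = aᵢ+bᵢ (exposed), n₀ᵢ = cᵢ+dᵢ (unexposed), nᵢ = n₁ᵢ+n₀ᵢ.
Stratum 1 (Low): n₁ = 348, n₀ = 343, n = 691; a·n₀/n = 165·343/691 = 81.9030; c·n₁/n = 95·348/691 = 47.8437
Stratum 2 (Middle): n₁ = 99, n₀ = 412, n = 511; a·n₀/n = 71·412/511 = 57.2446; c·n₁/n = 193·99/511 = 37.3914
Stratum 3 (High): n₁ = 259, n₀ = 337, n = 596; a·n₀/n = 220·337/596 = 124.3960; c·n₁/n = 119·259/596 = 51.7131
RR_MH = (81.9030 + 57.2446 + 124.3960) / (47.8437 + 37.3914 + 51.7131) = 263.5436 / 136.9482 = 1.92440

1.92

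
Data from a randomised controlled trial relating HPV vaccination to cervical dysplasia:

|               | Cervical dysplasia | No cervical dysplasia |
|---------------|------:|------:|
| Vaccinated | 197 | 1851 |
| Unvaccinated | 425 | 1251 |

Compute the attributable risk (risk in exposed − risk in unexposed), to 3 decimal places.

Cells: a = 197, b = 1851, c = 425, d = 1251.
Risk in exposed = 197/2048 = 0.096191; risk in unexposed = 425/1676 = 0.253580.
Risk difference = 0.096191 − 0.253580 = -0.157389

-0.157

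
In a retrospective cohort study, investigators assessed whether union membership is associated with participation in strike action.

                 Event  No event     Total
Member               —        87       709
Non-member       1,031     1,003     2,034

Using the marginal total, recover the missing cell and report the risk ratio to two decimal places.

1.73

The missing cell is in the exposed row: 709 − 87 = 622.
So a = 622, b = 87, c = 1031, d = 1003.
RR = [a/(a+b)] / [c/(c+d)] = (622/709) / (1031/2034) = 0.87729/0.50688 = 1.73076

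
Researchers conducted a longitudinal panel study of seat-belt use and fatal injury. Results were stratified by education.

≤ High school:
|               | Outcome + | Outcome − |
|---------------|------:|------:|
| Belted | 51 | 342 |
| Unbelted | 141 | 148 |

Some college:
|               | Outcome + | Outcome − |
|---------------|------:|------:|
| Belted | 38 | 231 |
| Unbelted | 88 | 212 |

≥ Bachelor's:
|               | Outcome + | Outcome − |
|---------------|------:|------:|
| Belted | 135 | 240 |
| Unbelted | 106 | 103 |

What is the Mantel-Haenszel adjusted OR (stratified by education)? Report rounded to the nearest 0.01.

0.33

OR_MH = Σ(aᵢdᵢ/nᵢ) / Σ(bᵢcᵢ/nᵢ), where nᵢ is the stratum total.
Stratum 1 (≤ High school): n = 682; a·d/n = 51·148/682 = 11.0674; b·c/n = 342·141/682 = 70.7067
Stratum 2 (Some college): n = 569; a·d/n = 38·212/569 = 14.1582; b·c/n = 231·88/569 = 35.7258
Stratum 3 (≥ Bachelor's): n = 584; a·d/n = 135·103/584 = 23.8099; b·c/n = 240·106/584 = 43.5616
OR_MH = (11.0674 + 14.1582 + 23.8099) / (70.7067 + 35.7258 + 43.5616) = 49.0356 / 149.9942 = 0.32692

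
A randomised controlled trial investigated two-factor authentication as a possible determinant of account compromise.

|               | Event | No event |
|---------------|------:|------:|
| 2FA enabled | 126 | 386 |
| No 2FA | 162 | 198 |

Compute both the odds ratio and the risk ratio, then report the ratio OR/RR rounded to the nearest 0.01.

0.73

Cells: a = 126, b = 386, c = 162, d = 198.
OR = (126·198)/(386·162) = 24948/62532 = 0.39896
Risk in exposed = 126/512 = 0.24609; risk in unexposed = 162/360 = 0.45000; RR = 0.54688
OR/RR = 0.39896 / 0.54688 = 0.72953
The outcome is not rare, so the OR lies further from 1 than the RR.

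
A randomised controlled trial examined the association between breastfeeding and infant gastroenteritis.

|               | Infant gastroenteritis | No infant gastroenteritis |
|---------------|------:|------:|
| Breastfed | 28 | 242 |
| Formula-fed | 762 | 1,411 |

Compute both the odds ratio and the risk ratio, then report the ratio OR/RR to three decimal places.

0.724

Cells: a = 28, b = 242, c = 762, d = 1411.
OR = (28·1411)/(242·762) = 39508/184404 = 0.21425
Risk in exposed = 28/270 = 0.10370; risk in unexposed = 762/2173 = 0.35067; RR = 0.29573
OR/RR = 0.21425 / 0.29573 = 0.72446
The outcome is not rare, so the OR lies further from 1 than the RR.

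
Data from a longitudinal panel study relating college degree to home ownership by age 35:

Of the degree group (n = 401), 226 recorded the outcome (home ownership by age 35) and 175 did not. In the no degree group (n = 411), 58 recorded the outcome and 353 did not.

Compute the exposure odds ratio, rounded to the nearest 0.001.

From the description: a = 226, b = 175, c = 58, d = 353.
OR = (a·d)/(b·c) = (226 × 353) / (175 × 58) = 79778 / 10150 = 7.85990
The odds of home ownership by age 35 are about 7.86 times as high in the degree group.

7.860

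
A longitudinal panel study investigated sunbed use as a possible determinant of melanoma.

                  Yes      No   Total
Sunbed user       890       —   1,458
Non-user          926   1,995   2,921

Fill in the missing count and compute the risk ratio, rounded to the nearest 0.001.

1.926

The missing cell is in the exposed row: 1458 − 890 = 568.
So a = 890, b = 568, c = 926, d = 1995.
RR = [a/(a+b)] / [c/(c+d)] = (890/1458) / (926/2921) = 0.61043/0.31701 = 1.92554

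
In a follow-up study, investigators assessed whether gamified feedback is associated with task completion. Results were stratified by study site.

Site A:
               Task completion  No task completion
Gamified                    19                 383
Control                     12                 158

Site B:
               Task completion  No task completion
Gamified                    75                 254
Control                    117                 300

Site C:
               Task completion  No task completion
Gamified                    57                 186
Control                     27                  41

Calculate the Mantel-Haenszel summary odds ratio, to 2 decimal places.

0.67

OR_MH = Σ(aᵢdᵢ/nᵢ) / Σ(bᵢcᵢ/nᵢ), where nᵢ is the stratum total.
Stratum 1 (Site A): n = 572; a·d/n = 19·158/572 = 5.2483; b·c/n = 383·12/572 = 8.0350
Stratum 2 (Site B): n = 746; a·d/n = 75·300/746 = 30.1609; b·c/n = 254·117/746 = 39.8365
Stratum 3 (Site C): n = 311; a·d/n = 57·41/311 = 7.5145; b·c/n = 186·27/311 = 16.1479
OR_MH = (5.2483 + 30.1609 + 7.5145) / (8.0350 + 39.8365 + 16.1479) = 42.9236 / 64.0193 = 0.67048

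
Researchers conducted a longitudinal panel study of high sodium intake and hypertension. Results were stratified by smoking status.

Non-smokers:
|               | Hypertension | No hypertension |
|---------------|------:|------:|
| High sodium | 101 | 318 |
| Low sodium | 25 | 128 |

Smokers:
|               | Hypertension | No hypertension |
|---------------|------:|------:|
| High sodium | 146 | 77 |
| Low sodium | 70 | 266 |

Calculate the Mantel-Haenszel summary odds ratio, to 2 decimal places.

3.91

OR_MH = Σ(aᵢdᵢ/nᵢ) / Σ(bᵢcᵢ/nᵢ), where nᵢ is the stratum total.
Stratum 1 (Non-smokers): n = 572; a·d/n = 101·128/572 = 22.6014; b·c/n = 318·25/572 = 13.8986
Stratum 2 (Smokers): n = 559; a·d/n = 146·266/559 = 69.4741; b·c/n = 77·70/559 = 9.6422
OR_MH = (22.6014 + 69.4741) / (13.8986 + 9.6422) = 92.0755 / 23.5408 = 3.91131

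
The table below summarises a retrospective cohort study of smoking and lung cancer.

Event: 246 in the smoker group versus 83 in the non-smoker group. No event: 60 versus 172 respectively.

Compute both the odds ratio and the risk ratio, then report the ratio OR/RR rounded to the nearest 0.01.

From the description: a = 246, b = 60, c = 83, d = 172.
OR = (246·172)/(60·83) = 42312/4980 = 8.49639
Risk in exposed = 246/306 = 0.80392; risk in unexposed = 83/255 = 0.32549; RR = 2.46988
OR/RR = 8.49639 / 2.46988 = 3.44000
The outcome is not rare, so the OR lies further from 1 than the RR.

3.44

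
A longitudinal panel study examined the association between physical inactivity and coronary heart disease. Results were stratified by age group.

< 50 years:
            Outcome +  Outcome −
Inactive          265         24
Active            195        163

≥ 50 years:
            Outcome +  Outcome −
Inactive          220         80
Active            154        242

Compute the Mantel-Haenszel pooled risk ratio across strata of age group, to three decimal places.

1.771

RR_MH = Σ(aᵢ·n₀ᵢ/nᵢ) / Σ(cᵢ·n₁ᵢ/nᵢ), with n₁ᵢ = aᵢ+bᵢ (exposed), n₀ᵢ = cᵢ+dᵢ (unexposed), nᵢ = n₁ᵢ+n₀ᵢ.
Stratum 1 (< 50 years): n₁ = 289, n₀ = 358, n = 647; a·n₀/n = 265·358/647 = 146.6306; c·n₁/n = 195·289/647 = 87.1020
Stratum 2 (≥ 50 years): n₁ = 300, n₀ = 396, n = 696; a·n₀/n = 220·396/696 = 125.1724; c·n₁/n = 154·300/696 = 66.3793
RR_MH = (146.6306 + 125.1724) / (87.1020 + 66.3793) = 271.8030 / 153.4813 = 1.77092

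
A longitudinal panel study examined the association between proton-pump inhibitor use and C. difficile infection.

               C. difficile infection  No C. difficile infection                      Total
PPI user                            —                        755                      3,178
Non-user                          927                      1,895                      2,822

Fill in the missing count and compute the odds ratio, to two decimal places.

6.56

The missing cell is in the exposed row: 3178 − 755 = 2423.
So a = 2423, b = 755, c = 927, d = 1895.
OR = (a·d)/(b·c) = (2423 × 1895) / (755 × 927) = 4591585 / 699885 = 6.56048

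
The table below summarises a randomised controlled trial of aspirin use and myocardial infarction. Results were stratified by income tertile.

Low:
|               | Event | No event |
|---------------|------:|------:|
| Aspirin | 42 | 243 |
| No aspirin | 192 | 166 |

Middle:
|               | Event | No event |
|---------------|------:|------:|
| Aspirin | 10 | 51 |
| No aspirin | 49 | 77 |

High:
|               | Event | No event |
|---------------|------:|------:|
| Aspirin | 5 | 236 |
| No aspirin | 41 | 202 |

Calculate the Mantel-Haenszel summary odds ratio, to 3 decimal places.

0.161

OR_MH = Σ(aᵢdᵢ/nᵢ) / Σ(bᵢcᵢ/nᵢ), where nᵢ is the stratum total.
Stratum 1 (Low): n = 643; a·d/n = 42·166/643 = 10.8429; b·c/n = 243·192/643 = 72.5599
Stratum 2 (Middle): n = 187; a·d/n = 10·77/187 = 4.1176; b·c/n = 51·49/187 = 13.3636
Stratum 3 (High): n = 484; a·d/n = 5·202/484 = 2.0868; b·c/n = 236·41/484 = 19.9917
OR_MH = (10.8429 + 4.1176 + 2.0868) / (72.5599 + 13.3636 + 19.9917) = 17.0473 / 105.9152 = 0.16095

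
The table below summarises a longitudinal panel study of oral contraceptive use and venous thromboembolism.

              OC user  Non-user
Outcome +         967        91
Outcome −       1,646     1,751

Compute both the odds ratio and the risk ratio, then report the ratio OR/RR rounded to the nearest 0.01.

Reading the table with exposure as columns: a = 967 (OC user, case), b = 1646 (OC user, non-case), c = 91 (Non-user, case), d = 1751.
OR = (967·1751)/(1646·91) = 1693217/149786 = 11.30424
Risk in exposed = 967/2613 = 0.37007; risk in unexposed = 91/1842 = 0.04940; RR = 7.49092
OR/RR = 11.30424 / 7.49092 = 1.50906
The outcome is not rare, so the OR lies further from 1 than the RR.

1.51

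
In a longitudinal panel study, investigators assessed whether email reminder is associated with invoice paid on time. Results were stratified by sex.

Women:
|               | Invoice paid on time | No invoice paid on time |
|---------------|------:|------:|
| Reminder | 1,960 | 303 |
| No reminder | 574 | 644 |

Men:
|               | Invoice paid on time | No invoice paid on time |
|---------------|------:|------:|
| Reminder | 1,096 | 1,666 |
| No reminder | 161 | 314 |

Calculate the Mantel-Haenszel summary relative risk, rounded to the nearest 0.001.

1.658

RR_MH = Σ(aᵢ·n₀ᵢ/nᵢ) / Σ(cᵢ·n₁ᵢ/nᵢ), with n₁ᵢ = aᵢ+bᵢ (exposed), n₀ᵢ = cᵢ+dᵢ (unexposed), nᵢ = n₁ᵢ+n₀ᵢ.
Stratum 1 (Women): n₁ = 2263, n₀ = 1218, n = 3481; a·n₀/n = 1960·1218/3481 = 685.8029; c·n₁/n = 574·2263/3481 = 373.1577
Stratum 2 (Men): n₁ = 2762, n₀ = 475, n = 3237; a·n₀/n = 1096·475/3237 = 160.8279; c·n₁/n = 161·2762/3237 = 137.3747
RR_MH = (685.8029 + 160.8279) / (373.1577 + 137.3747) = 846.6309 / 510.5324 = 1.65833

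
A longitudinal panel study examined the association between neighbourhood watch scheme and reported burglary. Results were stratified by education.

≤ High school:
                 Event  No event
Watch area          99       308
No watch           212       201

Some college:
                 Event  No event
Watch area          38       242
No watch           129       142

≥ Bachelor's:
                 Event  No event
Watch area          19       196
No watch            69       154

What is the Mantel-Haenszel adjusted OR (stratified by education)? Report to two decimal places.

OR_MH = Σ(aᵢdᵢ/nᵢ) / Σ(bᵢcᵢ/nᵢ), where nᵢ is the stratum total.
Stratum 1 (≤ High school): n = 820; a·d/n = 99·201/820 = 24.2671; b·c/n = 308·212/820 = 79.6293
Stratum 2 (Some college): n = 551; a·d/n = 38·142/551 = 9.7931; b·c/n = 242·129/551 = 56.6570
Stratum 3 (≥ Bachelor's): n = 438; a·d/n = 19·154/438 = 6.6804; b·c/n = 196·69/438 = 30.8767
OR_MH = (24.2671 + 9.7931 + 6.6804) / (79.6293 + 56.6570 + 30.8767) = 40.7405 / 167.1630 = 0.24372

0.24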